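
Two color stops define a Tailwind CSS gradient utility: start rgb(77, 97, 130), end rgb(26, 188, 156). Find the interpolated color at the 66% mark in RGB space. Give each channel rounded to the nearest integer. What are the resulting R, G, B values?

(43, 157, 147)

66% corresponds to t = 0.66.
R = 77 + 0.66 × (26 − 77) = 77 + 0.66 × -51 = 43.34 → 43
G = 97 + 0.66 × (188 − 97) = 97 + 0.66 × 91 = 157.06 → 157
B = 130 + 0.66 × (156 − 130) = 130 + 0.66 × 26 = 147.16 → 147
So the blended color is (43, 157, 147), about #2b9d93.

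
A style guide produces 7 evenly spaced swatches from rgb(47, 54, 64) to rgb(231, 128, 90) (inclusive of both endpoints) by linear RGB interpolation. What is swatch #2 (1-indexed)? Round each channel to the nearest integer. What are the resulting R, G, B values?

(78, 66, 68)

With 7 swatches and endpoints inclusive, swatch 2 sits at t = (2 − 1)/(7 − 1) = 1/6 ≈ 0.1667.
R = 47 + 0.1667 × (231 − 47) = 77.673 → 78
G = 54 + 0.1667 × (128 − 54) = 66.336 → 66
B = 64 + 0.1667 × (90 − 64) = 68.334 → 68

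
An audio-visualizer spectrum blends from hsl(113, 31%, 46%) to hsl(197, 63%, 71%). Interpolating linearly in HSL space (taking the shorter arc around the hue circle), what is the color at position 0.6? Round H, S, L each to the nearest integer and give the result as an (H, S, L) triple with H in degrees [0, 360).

(163, 50, 61)

Hue arc: Δh = 197 − 113 = 84° (|Δh| ≤ 180, already the shorter path).
H = 113 + 0.6 × (84) = 163.4 → 163°
S = 31 + 0.6 × (63 − 31) = 50.2 → 50%
L = 46 + 0.6 × (71 − 46) = 61 → 61%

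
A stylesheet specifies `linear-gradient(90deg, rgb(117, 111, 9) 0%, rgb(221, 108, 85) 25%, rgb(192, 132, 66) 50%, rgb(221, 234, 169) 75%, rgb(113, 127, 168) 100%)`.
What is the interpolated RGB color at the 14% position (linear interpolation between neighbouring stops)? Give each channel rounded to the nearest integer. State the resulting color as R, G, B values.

14% lies between the 0% and 25% stops, so the local fraction is t = (14 − 0)/(25 − 0) = 14/25 ≈ 0.56.
R = 117 + 0.56 × (221 − 117) = 175.24 → 175
G = 111 + 0.56 × (108 − 111) = 109.32 → 109
B = 9 + 0.56 × (85 − 9) = 51.56 → 52

(175, 109, 52)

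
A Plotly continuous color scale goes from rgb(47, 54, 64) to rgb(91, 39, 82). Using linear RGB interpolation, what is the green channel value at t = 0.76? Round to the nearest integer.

G = 54 + 0.76 × (39 − 54) = 42.6 → 43

43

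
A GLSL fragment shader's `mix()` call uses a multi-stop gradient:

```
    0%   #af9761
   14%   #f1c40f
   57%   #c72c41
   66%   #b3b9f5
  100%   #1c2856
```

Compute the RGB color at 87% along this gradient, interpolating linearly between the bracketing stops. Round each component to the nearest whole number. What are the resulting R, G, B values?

87% lies between the 66% and 100% stops, so the local fraction is t = (87 − 66)/(100 − 66) = 21/34 ≈ 0.6176.
#b3b9f5 → (179, 185, 245); #1c2856 → (28, 40, 86).
R = 179 + 0.6176 × (28 − 179) = 85.742 → 86
G = 185 + 0.6176 × (40 − 185) = 95.448 → 95
B = 245 + 0.6176 × (86 − 245) = 146.802 → 147

(86, 95, 147)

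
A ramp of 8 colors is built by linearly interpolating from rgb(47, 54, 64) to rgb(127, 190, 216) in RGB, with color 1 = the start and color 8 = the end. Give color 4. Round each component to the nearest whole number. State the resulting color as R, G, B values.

(81, 112, 129)

With 8 swatches and endpoints inclusive, swatch 4 sits at t = (4 − 1)/(8 − 1) = 3/7 ≈ 0.4286.
R = 47 + 0.4286 × (127 − 47) = 81.288 → 81
G = 54 + 0.4286 × (190 − 54) = 112.29 → 112
B = 64 + 0.4286 × (216 − 64) = 129.147 → 129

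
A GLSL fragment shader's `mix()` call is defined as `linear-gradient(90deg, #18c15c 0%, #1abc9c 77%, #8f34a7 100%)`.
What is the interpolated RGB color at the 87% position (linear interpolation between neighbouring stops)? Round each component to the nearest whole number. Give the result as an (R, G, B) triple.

87% lies between the 77% and 100% stops, so the local fraction is t = (87 − 77)/(100 − 77) = 10/23 ≈ 0.4348.
#1abc9c → (26, 188, 156); #8f34a7 → (143, 52, 167).
R = 26 + 0.4348 × (143 − 26) = 76.872 → 77
G = 188 + 0.4348 × (52 − 188) = 128.867 → 129
B = 156 + 0.4348 × (167 − 156) = 160.783 → 161

(77, 129, 161)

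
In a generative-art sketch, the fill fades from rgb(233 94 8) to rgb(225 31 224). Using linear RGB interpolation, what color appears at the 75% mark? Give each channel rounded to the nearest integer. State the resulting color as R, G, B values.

75% corresponds to t = 0.75.
R = 233 + 0.75 × (225 − 233) = 233 + 0.75 × -8 = 227 → 227
G = 94 + 0.75 × (31 − 94) = 94 + 0.75 × -63 = 46.75 → 47
B = 8 + 0.75 × (224 − 8) = 8 + 0.75 × 216 = 170 → 170
So the blended color is (227, 47, 170), about #e32faa.

(227, 47, 170)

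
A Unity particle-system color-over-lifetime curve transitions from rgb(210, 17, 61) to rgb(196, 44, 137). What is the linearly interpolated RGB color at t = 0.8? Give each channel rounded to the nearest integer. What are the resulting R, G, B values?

R = 210 + 0.8 × (196 − 210) = 210 + 0.8 × -14 = 198.8 → 199
G = 17 + 0.8 × (44 − 17) = 17 + 0.8 × 27 = 38.6 → 39
B = 61 + 0.8 × (137 − 61) = 61 + 0.8 × 76 = 121.8 → 122

(199, 39, 122)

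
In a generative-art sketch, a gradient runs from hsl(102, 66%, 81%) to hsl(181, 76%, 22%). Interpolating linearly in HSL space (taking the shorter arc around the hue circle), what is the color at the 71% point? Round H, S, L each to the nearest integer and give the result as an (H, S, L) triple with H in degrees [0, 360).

Hue arc: Δh = 181 − 102 = 79° (|Δh| ≤ 180, already the shorter path).
H = 102 + 0.71 × (79) = 158.09 → 158°
S = 66 + 0.71 × (76 − 66) = 73.1 → 73%
L = 81 + 0.71 × (22 − 81) = 39.11 → 39%

(158, 73, 39)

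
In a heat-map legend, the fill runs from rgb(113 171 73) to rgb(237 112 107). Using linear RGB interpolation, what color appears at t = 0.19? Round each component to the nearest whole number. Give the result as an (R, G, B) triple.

(137, 160, 79)

R = 113 + 0.19 × (237 − 113) = 113 + 0.19 × 124 = 136.56 → 137
G = 171 + 0.19 × (112 − 171) = 171 + 0.19 × -59 = 159.79 → 160
B = 73 + 0.19 × (107 − 73) = 73 + 0.19 × 34 = 79.46 → 79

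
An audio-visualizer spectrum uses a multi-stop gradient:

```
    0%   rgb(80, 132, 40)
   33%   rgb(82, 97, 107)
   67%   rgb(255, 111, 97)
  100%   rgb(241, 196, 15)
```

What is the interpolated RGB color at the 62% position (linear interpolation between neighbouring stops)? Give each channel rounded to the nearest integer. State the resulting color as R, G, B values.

62% lies between the 33% and 67% stops, so the local fraction is t = (62 − 33)/(67 − 33) = 29/34 ≈ 0.8529.
R = 82 + 0.8529 × (255 − 82) = 229.552 → 230
G = 97 + 0.8529 × (111 − 97) = 108.941 → 109
B = 107 + 0.8529 × (97 − 107) = 98.471 → 98

(230, 109, 98)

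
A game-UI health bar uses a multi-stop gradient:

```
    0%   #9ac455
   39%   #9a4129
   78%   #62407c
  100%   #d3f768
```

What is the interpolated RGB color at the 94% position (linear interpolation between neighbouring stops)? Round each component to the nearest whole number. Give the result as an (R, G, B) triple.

(180, 197, 109)

94% lies between the 78% and 100% stops, so the local fraction is t = (94 − 78)/(100 − 78) = 16/22 ≈ 0.7273.
#62407c → (98, 64, 124); #d3f768 → (211, 247, 104).
R = 98 + 0.7273 × (211 − 98) = 180.185 → 180
G = 64 + 0.7273 × (247 − 64) = 197.096 → 197
B = 124 + 0.7273 × (104 − 124) = 109.454 → 109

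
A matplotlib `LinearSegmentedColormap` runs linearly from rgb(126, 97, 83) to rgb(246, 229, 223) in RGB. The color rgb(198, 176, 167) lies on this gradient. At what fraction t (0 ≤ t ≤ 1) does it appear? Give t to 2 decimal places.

Invert the lerp on the B channel (largest span, 140): t = (167 − 83) / (223 − 83) = 84/140 = 0.6.
Check on R: (198 − 126)/(246 − 126) = 0.6 ✓

0.60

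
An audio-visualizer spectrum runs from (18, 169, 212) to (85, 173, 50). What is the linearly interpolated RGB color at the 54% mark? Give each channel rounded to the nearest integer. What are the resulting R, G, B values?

(54, 171, 125)

54% corresponds to t = 0.54.
R = 18 + 0.54 × (85 − 18) = 18 + 0.54 × 67 = 54.18 → 54
G = 169 + 0.54 × (173 − 169) = 169 + 0.54 × 4 = 171.16 → 171
B = 212 + 0.54 × (50 − 212) = 212 + 0.54 × -162 = 124.52 → 125
So the blended color is (54, 171, 125), about #36ab7d.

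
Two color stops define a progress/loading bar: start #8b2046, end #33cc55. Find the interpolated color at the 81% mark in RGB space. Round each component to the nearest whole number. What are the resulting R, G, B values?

#8b2046 → (139, 32, 70); #33cc55 → (51, 204, 85).
81% corresponds to t = 0.81.
R = 139 + 0.81 × (51 − 139) = 139 + 0.81 × -88 = 67.72 → 68
G = 32 + 0.81 × (204 − 32) = 32 + 0.81 × 172 = 171.32 → 171
B = 70 + 0.81 × (85 − 70) = 70 + 0.81 × 15 = 82.15 → 82

(68, 171, 82)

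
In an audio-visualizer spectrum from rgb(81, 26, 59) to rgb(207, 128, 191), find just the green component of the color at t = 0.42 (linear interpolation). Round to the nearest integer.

G = 26 + 0.42 × (128 − 26) = 68.84 → 69

69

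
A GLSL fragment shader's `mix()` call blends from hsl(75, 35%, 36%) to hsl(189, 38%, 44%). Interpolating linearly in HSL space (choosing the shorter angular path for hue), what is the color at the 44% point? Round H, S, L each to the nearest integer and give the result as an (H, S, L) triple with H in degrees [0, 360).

(125, 36, 40)

Hue arc: Δh = 189 − 75 = 114° (|Δh| ≤ 180, already the shorter path).
H = 75 + 0.44 × (114) = 125.16 → 125°
S = 35 + 0.44 × (38 − 35) = 36.32 → 36%
L = 36 + 0.44 × (44 − 36) = 39.52 → 40%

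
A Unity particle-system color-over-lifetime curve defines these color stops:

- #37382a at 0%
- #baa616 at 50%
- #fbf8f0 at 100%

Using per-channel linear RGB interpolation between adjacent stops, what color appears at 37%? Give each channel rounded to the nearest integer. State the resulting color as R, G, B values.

37% lies between the 0% and 50% stops, so the local fraction is t = (37 − 0)/(50 − 0) = 37/50 ≈ 0.74.
#37382a → (55, 56, 42); #baa616 → (186, 166, 22).
R = 55 + 0.74 × (186 − 55) = 151.94 → 152
G = 56 + 0.74 × (166 − 56) = 137.4 → 137
B = 42 + 0.74 × (22 − 42) = 27.2 → 27

(152, 137, 27)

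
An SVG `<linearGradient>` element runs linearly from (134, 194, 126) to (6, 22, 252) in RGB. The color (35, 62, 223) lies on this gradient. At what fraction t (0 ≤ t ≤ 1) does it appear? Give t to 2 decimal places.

Invert the lerp on the G channel (largest span, 172): t = (62 − 194) / (22 − 194) = -132/-172 = 0.76744.
Check on R: (35 − 134)/(6 − 134) = 0.7734 ✓

0.77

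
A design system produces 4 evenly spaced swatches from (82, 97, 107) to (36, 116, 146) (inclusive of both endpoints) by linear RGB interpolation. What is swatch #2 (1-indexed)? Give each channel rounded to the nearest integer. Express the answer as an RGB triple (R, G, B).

With 4 swatches and endpoints inclusive, swatch 2 sits at t = (2 − 1)/(4 − 1) = 1/3 ≈ 0.3333.
R = 82 + 0.3333 × (36 − 82) = 66.668 → 67
G = 97 + 0.3333 × (116 − 97) = 103.333 → 103
B = 107 + 0.3333 × (146 − 107) = 119.999 → 120

(67, 103, 120)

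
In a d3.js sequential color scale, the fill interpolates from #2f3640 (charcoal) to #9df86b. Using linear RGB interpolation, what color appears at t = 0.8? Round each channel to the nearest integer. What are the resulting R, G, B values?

#2f3640 → (47, 54, 64); #9df86b → (157, 248, 107).
R = 47 + 0.8 × (157 − 47) = 47 + 0.8 × 110 = 135 → 135
G = 54 + 0.8 × (248 − 54) = 54 + 0.8 × 194 = 209.2 → 209
B = 64 + 0.8 × (107 − 64) = 64 + 0.8 × 43 = 98.4 → 98

(135, 209, 98)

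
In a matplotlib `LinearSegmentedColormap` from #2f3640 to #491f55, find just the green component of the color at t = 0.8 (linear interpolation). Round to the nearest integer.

36

G₁ = 54 (from #2f3640), G₂ = 31 (from #491f55).
G = 54 + 0.8 × (31 − 54) = 35.6 → 36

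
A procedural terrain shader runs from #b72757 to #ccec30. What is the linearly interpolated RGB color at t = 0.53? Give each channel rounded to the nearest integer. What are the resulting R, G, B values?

(194, 143, 66)

#b72757 → (183, 39, 87); #ccec30 → (204, 236, 48).
R = 183 + 0.53 × (204 − 183) = 183 + 0.53 × 21 = 194.13 → 194
G = 39 + 0.53 × (236 − 39) = 39 + 0.53 × 197 = 143.41 → 143
B = 87 + 0.53 × (48 − 87) = 87 + 0.53 × -39 = 66.33 → 66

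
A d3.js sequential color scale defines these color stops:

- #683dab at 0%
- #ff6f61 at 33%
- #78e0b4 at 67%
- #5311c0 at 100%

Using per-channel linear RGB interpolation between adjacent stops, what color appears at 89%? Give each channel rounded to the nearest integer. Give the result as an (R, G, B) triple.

(95, 86, 188)

89% lies between the 67% and 100% stops, so the local fraction is t = (89 − 67)/(100 − 67) = 22/33 ≈ 0.6667.
#78e0b4 → (120, 224, 180); #5311c0 → (83, 17, 192).
R = 120 + 0.6667 × (83 − 120) = 95.332 → 95
G = 224 + 0.6667 × (17 − 224) = 85.993 → 86
B = 180 + 0.6667 × (192 − 180) = 188 → 188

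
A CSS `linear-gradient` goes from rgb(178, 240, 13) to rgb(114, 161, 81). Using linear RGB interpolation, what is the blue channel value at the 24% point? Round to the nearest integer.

B = 13 + 0.24 × (81 − 13) = 29.32 → 29

29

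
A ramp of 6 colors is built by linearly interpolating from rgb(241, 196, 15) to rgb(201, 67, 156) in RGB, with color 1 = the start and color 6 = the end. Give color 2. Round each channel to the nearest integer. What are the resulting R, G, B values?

(233, 170, 43)

With 6 swatches and endpoints inclusive, swatch 2 sits at t = (2 − 1)/(6 − 1) = 1/5 ≈ 0.2.
R = 241 + 0.2 × (201 − 241) = 233 → 233
G = 196 + 0.2 × (67 − 196) = 170.2 → 170
B = 15 + 0.2 × (156 − 15) = 43.2 → 43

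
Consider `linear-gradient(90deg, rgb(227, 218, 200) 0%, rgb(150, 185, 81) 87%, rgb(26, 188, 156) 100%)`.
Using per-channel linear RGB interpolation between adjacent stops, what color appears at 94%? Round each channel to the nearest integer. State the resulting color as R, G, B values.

94% lies between the 87% and 100% stops, so the local fraction is t = (94 − 87)/(100 − 87) = 7/13 ≈ 0.5385.
R = 150 + 0.5385 × (26 − 150) = 83.226 → 83
G = 185 + 0.5385 × (188 − 185) = 186.615 → 187
B = 81 + 0.5385 × (156 − 81) = 121.387 → 121

(83, 187, 121)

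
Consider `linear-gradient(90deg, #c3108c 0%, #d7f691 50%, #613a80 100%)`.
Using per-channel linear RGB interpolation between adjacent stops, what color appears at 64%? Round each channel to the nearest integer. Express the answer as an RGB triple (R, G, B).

64% lies between the 50% and 100% stops, so the local fraction is t = (64 − 50)/(100 − 50) = 14/50 ≈ 0.28.
#d7f691 → (215, 246, 145); #613a80 → (97, 58, 128).
R = 215 + 0.28 × (97 − 215) = 181.96 → 182
G = 246 + 0.28 × (58 − 246) = 193.36 → 193
B = 145 + 0.28 × (128 − 145) = 140.24 → 140

(182, 193, 140)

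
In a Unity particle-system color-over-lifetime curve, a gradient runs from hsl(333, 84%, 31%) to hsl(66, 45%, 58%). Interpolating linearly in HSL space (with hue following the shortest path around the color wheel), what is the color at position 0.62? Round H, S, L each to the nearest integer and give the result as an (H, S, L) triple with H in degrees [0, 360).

(31, 60, 48)

Hue: 66 − 333 = -267°, but |-267| > 180 so the shorter arc goes the other way: Δh = -267 + 360 = 93°.
H = 333 + 0.62 × (93) = 390.66 → 391 → 391 mod 360 = 31°
S = 84 + 0.62 × (45 − 84) = 59.82 → 60%
L = 31 + 0.62 × (58 − 31) = 47.74 → 48%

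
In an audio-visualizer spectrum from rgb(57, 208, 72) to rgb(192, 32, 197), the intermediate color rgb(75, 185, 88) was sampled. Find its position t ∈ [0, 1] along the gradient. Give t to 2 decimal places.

0.13

Invert the lerp on the G channel (largest span, 176): t = (185 − 208) / (32 − 208) = -23/-176 = 0.13068.
Check on R: (75 − 57)/(192 − 57) = 0.1333 ✓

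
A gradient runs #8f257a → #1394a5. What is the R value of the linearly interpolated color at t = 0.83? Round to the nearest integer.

40

R₁ = 143 (from #8f257a), R₂ = 19 (from #1394a5).
R = 143 + 0.83 × (19 − 143) = 40.08 → 40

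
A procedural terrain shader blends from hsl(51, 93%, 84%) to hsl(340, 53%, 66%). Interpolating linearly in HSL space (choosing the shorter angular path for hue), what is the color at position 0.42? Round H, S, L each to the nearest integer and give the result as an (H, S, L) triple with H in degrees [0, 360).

(21, 76, 76)

Hue: 340 − 51 = 289°, but |289| > 180 so the shorter arc goes the other way: Δh = 289 − 360 = -71°.
H = 51 + 0.42 × (-71) = 21.18 → 21°
S = 93 + 0.42 × (53 − 93) = 76.2 → 76%
L = 84 + 0.42 × (66 − 84) = 76.44 → 76%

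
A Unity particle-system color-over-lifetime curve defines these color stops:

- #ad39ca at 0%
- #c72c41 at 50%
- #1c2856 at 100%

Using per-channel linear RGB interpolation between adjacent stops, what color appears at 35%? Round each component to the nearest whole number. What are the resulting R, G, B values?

35% lies between the 0% and 50% stops, so the local fraction is t = (35 − 0)/(50 − 0) = 35/50 ≈ 0.7.
#ad39ca → (173, 57, 202); #c72c41 → (199, 44, 65).
R = 173 + 0.7 × (199 − 173) = 191.2 → 191
G = 57 + 0.7 × (44 − 57) = 47.9 → 48
B = 202 + 0.7 × (65 − 202) = 106.1 → 106

(191, 48, 106)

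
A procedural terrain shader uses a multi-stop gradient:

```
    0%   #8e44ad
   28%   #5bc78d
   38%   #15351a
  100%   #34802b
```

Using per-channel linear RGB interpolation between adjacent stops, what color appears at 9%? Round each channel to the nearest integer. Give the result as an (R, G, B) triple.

9% lies between the 0% and 28% stops, so the local fraction is t = (9 − 0)/(28 − 0) = 9/28 ≈ 0.3214.
#8e44ad → (142, 68, 173); #5bc78d → (91, 199, 141).
R = 142 + 0.3214 × (91 − 142) = 125.609 → 126
G = 68 + 0.3214 × (199 − 68) = 110.103 → 110
B = 173 + 0.3214 × (141 − 173) = 162.715 → 163

(126, 110, 163)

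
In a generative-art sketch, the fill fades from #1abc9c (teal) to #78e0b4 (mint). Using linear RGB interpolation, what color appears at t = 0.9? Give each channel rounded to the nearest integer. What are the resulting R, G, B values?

#1abc9c → (26, 188, 156); #78e0b4 → (120, 224, 180).
R = 26 + 0.9 × (120 − 26) = 26 + 0.9 × 94 = 110.6 → 111
G = 188 + 0.9 × (224 − 188) = 188 + 0.9 × 36 = 220.4 → 220
B = 156 + 0.9 × (180 − 156) = 156 + 0.9 × 24 = 177.6 → 178

(111, 220, 178)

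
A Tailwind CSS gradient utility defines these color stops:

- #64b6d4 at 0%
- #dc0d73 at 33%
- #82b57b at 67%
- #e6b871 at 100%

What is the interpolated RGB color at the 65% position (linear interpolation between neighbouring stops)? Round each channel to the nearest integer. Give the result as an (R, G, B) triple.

(135, 171, 123)

65% lies between the 33% and 67% stops, so the local fraction is t = (65 − 33)/(67 − 33) = 32/34 ≈ 0.9412.
#dc0d73 → (220, 13, 115); #82b57b → (130, 181, 123).
R = 220 + 0.9412 × (130 − 220) = 135.292 → 135
G = 13 + 0.9412 × (181 − 13) = 171.122 → 171
B = 115 + 0.9412 × (123 − 115) = 122.53 → 123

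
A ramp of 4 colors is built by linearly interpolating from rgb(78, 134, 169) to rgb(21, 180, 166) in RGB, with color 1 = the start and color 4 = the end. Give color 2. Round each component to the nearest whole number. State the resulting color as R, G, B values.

(59, 149, 168)

With 4 swatches and endpoints inclusive, swatch 2 sits at t = (2 − 1)/(4 − 1) = 1/3 ≈ 0.3333.
R = 78 + 0.3333 × (21 − 78) = 59.002 → 59
G = 134 + 0.3333 × (180 − 134) = 149.332 → 149
B = 169 + 0.3333 × (166 − 169) = 168 → 168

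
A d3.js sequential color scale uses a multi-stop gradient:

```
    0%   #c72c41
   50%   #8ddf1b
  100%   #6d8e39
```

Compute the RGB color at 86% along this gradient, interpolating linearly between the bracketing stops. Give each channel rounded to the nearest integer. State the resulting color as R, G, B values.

86% lies between the 50% and 100% stops, so the local fraction is t = (86 − 50)/(100 − 50) = 36/50 ≈ 0.72.
#8ddf1b → (141, 223, 27); #6d8e39 → (109, 142, 57).
R = 141 + 0.72 × (109 − 141) = 117.96 → 118
G = 223 + 0.72 × (142 − 223) = 164.68 → 165
B = 27 + 0.72 × (57 − 27) = 48.6 → 49

(118, 165, 49)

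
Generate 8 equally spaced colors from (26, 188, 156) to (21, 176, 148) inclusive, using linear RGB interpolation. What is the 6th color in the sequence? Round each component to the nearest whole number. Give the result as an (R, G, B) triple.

With 8 swatches and endpoints inclusive, swatch 6 sits at t = (6 − 1)/(8 − 1) = 5/7 ≈ 0.7143.
R = 26 + 0.7143 × (21 − 26) = 22.428 → 22
G = 188 + 0.7143 × (176 − 188) = 179.428 → 179
B = 156 + 0.7143 × (148 − 156) = 150.286 → 150

(22, 179, 150)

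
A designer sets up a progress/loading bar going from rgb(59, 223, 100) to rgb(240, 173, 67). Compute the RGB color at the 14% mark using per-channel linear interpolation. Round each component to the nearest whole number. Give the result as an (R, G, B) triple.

(84, 216, 95)

14% corresponds to t = 0.14.
R = 59 + 0.14 × (240 − 59) = 59 + 0.14 × 181 = 84.34 → 84
G = 223 + 0.14 × (173 − 223) = 223 + 0.14 × -50 = 216 → 216
B = 100 + 0.14 × (67 − 100) = 100 + 0.14 × -33 = 95.38 → 95
So the blended color is (84, 216, 95), about #54d85f.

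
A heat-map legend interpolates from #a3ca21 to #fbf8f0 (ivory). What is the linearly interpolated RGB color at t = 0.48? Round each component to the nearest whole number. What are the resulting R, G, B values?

#a3ca21 → (163, 202, 33); #fbf8f0 → (251, 248, 240).
R = 163 + 0.48 × (251 − 163) = 163 + 0.48 × 88 = 205.24 → 205
G = 202 + 0.48 × (248 − 202) = 202 + 0.48 × 46 = 224.08 → 224
B = 33 + 0.48 × (240 − 33) = 33 + 0.48 × 207 = 132.36 → 132
So the blended color is (205, 224, 132), about #cde084.

(205, 224, 132)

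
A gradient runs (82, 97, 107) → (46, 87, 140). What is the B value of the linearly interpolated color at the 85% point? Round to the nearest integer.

B = 107 + 0.85 × (140 − 107) = 135.05 → 135

135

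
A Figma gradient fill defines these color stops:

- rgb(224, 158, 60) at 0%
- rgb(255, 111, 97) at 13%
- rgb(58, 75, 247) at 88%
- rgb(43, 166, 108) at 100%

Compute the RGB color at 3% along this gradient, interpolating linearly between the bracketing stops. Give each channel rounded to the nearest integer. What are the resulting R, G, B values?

3% lies between the 0% and 13% stops, so the local fraction is t = (3 − 0)/(13 − 0) = 3/13 ≈ 0.2308.
R = 224 + 0.2308 × (255 − 224) = 231.155 → 231
G = 158 + 0.2308 × (111 − 158) = 147.152 → 147
B = 60 + 0.2308 × (97 − 60) = 68.54 → 69

(231, 147, 69)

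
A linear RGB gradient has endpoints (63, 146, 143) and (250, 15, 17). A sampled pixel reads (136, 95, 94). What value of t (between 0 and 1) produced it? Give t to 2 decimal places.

Invert the lerp on the R channel (largest span, 187): t = (136 − 63) / (250 − 63) = 73/187 = 0.39037.
Check on G: (95 − 146)/(15 − 146) = 0.3893 ✓

0.39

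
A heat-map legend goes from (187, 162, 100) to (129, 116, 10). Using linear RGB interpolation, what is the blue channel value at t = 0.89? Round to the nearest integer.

B = 100 + 0.89 × (10 − 100) = 19.9 → 20

20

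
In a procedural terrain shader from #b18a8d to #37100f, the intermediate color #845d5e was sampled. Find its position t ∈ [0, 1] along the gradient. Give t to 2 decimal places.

Invert the lerp on the B channel (largest span, 126): t = (94 − 141) / (15 − 141) = -47/-126 = 0.37302.
Check on R: (132 − 177)/(55 − 177) = 0.3689 ✓

0.37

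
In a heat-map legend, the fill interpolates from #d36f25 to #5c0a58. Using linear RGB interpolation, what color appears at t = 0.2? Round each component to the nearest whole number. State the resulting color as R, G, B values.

#d36f25 → (211, 111, 37); #5c0a58 → (92, 10, 88).
R = 211 + 0.2 × (92 − 211) = 211 + 0.2 × -119 = 187.2 → 187
G = 111 + 0.2 × (10 − 111) = 111 + 0.2 × -101 = 90.8 → 91
B = 37 + 0.2 × (88 − 37) = 37 + 0.2 × 51 = 47.2 → 47

(187, 91, 47)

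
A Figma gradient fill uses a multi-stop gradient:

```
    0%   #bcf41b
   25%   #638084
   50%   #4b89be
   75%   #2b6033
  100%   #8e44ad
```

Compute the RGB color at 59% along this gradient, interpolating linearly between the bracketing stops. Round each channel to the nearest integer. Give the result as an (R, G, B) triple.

(63, 122, 140)

59% lies between the 50% and 75% stops, so the local fraction is t = (59 − 50)/(75 − 50) = 9/25 ≈ 0.36.
#4b89be → (75, 137, 190); #2b6033 → (43, 96, 51).
R = 75 + 0.36 × (43 − 75) = 63.48 → 63
G = 137 + 0.36 × (96 − 137) = 122.24 → 122
B = 190 + 0.36 × (51 − 190) = 139.96 → 140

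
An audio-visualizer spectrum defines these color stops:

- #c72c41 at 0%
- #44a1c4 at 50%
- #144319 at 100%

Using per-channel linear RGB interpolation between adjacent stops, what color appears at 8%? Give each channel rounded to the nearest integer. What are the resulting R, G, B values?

(178, 63, 86)

8% lies between the 0% and 50% stops, so the local fraction is t = (8 − 0)/(50 − 0) = 8/50 ≈ 0.16.
#c72c41 → (199, 44, 65); #44a1c4 → (68, 161, 196).
R = 199 + 0.16 × (68 − 199) = 178.04 → 178
G = 44 + 0.16 × (161 − 44) = 62.72 → 63
B = 65 + 0.16 × (196 − 65) = 85.96 → 86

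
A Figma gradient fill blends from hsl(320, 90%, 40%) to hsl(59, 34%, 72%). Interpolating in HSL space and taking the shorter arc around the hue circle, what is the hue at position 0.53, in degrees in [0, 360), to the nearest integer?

Hue: 59 − 320 = -261°, but |-261| > 180 so the shorter arc goes the other way: Δh = -261 + 360 = 99°.
H = 320 + 0.53 × (99) = 372.47 → 372 → 372 mod 360 = 12°

12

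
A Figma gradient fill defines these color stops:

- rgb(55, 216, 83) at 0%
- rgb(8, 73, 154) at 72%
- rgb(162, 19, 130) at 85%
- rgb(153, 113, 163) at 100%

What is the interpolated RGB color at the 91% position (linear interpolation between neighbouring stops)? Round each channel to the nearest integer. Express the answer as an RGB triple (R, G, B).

(158, 57, 143)

91% lies between the 85% and 100% stops, so the local fraction is t = (91 − 85)/(100 − 85) = 6/15 ≈ 0.4.
R = 162 + 0.4 × (153 − 162) = 158.4 → 158
G = 19 + 0.4 × (113 − 19) = 56.6 → 57
B = 130 + 0.4 × (163 − 130) = 143.2 → 143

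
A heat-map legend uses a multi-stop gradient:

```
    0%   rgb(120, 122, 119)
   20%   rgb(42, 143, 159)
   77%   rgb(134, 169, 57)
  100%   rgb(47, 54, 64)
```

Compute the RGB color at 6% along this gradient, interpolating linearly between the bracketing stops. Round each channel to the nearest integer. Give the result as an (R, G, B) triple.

6% lies between the 0% and 20% stops, so the local fraction is t = (6 − 0)/(20 − 0) = 6/20 ≈ 0.3.
R = 120 + 0.3 × (42 − 120) = 96.6 → 97
G = 122 + 0.3 × (143 − 122) = 128.3 → 128
B = 119 + 0.3 × (159 − 119) = 131 → 131

(97, 128, 131)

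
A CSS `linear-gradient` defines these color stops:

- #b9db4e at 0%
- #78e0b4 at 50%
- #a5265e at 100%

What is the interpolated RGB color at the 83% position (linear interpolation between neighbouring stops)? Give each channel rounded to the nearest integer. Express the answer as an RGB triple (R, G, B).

83% lies between the 50% and 100% stops, so the local fraction is t = (83 − 50)/(100 − 50) = 33/50 ≈ 0.66.
#78e0b4 → (120, 224, 180); #a5265e → (165, 38, 94).
R = 120 + 0.66 × (165 − 120) = 149.7 → 150
G = 224 + 0.66 × (38 − 224) = 101.24 → 101
B = 180 + 0.66 × (94 − 180) = 123.24 → 123

(150, 101, 123)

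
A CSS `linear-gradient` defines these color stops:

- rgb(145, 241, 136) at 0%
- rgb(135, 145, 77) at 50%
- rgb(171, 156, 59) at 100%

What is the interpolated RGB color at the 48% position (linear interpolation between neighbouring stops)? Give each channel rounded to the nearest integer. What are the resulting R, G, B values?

48% lies between the 0% and 50% stops, so the local fraction is t = (48 − 0)/(50 − 0) = 48/50 ≈ 0.96.
R = 145 + 0.96 × (135 − 145) = 135.4 → 135
G = 241 + 0.96 × (145 − 241) = 148.84 → 149
B = 136 + 0.96 × (77 − 136) = 79.36 → 79

(135, 149, 79)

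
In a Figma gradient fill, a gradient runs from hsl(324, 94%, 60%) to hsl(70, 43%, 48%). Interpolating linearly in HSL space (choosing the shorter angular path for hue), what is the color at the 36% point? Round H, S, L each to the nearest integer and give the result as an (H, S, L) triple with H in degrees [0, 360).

Hue: 70 − 324 = -254°, but |-254| > 180 so the shorter arc goes the other way: Δh = -254 + 360 = 106°.
H = 324 + 0.36 × (106) = 362.16 → 362 → 362 mod 360 = 2°
S = 94 + 0.36 × (43 − 94) = 75.64 → 76%
L = 60 + 0.36 × (48 − 60) = 55.68 → 56%

(2, 76, 56)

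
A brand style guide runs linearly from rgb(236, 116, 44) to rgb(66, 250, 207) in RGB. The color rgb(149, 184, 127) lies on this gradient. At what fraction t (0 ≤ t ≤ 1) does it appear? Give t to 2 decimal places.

0.51

Invert the lerp on the R channel (largest span, 170): t = (149 − 236) / (66 − 236) = -87/-170 = 0.51176.
Check on G: (184 − 116)/(250 − 116) = 0.5075 ✓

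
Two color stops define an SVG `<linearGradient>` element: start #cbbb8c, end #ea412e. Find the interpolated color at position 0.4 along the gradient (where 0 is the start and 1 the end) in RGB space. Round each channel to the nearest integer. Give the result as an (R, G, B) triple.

#cbbb8c → (203, 187, 140); #ea412e → (234, 65, 46).
R = 203 + 0.4 × (234 − 203) = 203 + 0.4 × 31 = 215.4 → 215
G = 187 + 0.4 × (65 − 187) = 187 + 0.4 × -122 = 138.2 → 138
B = 140 + 0.4 × (46 − 140) = 140 + 0.4 × -94 = 102.4 → 102

(215, 138, 102)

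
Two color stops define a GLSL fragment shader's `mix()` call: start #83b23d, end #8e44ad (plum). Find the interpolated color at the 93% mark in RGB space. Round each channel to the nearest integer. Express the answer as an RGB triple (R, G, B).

(141, 76, 165)

#83b23d → (131, 178, 61); #8e44ad → (142, 68, 173).
93% corresponds to t = 0.93.
R = 131 + 0.93 × (142 − 131) = 131 + 0.93 × 11 = 141.23 → 141
G = 178 + 0.93 × (68 − 178) = 178 + 0.93 × -110 = 75.7 → 76
B = 61 + 0.93 × (173 − 61) = 61 + 0.93 × 112 = 165.16 → 165
So the blended color is (141, 76, 165), about #8d4ca5.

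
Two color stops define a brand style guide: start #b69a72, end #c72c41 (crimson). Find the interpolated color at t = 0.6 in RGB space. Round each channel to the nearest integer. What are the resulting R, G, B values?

(192, 88, 85)

#b69a72 → (182, 154, 114); #c72c41 → (199, 44, 65).
R = 182 + 0.6 × (199 − 182) = 182 + 0.6 × 17 = 192.2 → 192
G = 154 + 0.6 × (44 − 154) = 154 + 0.6 × -110 = 88 → 88
B = 114 + 0.6 × (65 − 114) = 114 + 0.6 × -49 = 84.6 → 85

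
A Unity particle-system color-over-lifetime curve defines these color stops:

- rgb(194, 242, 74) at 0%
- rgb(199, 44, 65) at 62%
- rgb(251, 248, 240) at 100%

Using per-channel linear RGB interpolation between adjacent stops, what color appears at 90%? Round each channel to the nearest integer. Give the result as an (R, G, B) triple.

90% lies between the 62% and 100% stops, so the local fraction is t = (90 − 62)/(100 − 62) = 28/38 ≈ 0.7368.
R = 199 + 0.7368 × (251 − 199) = 237.314 → 237
G = 44 + 0.7368 × (248 − 44) = 194.307 → 194
B = 65 + 0.7368 × (240 − 65) = 193.94 → 194

(237, 194, 194)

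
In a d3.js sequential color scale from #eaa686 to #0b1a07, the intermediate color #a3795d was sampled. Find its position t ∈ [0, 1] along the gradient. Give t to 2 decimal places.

0.32

Invert the lerp on the R channel (largest span, 223): t = (163 − 234) / (11 − 234) = -71/-223 = 0.31839.
Check on G: (121 − 166)/(26 − 166) = 0.3214 ✓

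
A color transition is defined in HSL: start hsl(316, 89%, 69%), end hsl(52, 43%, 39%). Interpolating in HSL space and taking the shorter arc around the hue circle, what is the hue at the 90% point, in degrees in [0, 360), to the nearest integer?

42

Hue: 52 − 316 = -264°, but |-264| > 180 so the shorter arc goes the other way: Δh = -264 + 360 = 96°.
H = 316 + 0.9 × (96) = 402.4 → 402 → 402 mod 360 = 42°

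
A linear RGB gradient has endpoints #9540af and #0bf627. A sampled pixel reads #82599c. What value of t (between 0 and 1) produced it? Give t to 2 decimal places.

Invert the lerp on the G channel (largest span, 182): t = (89 − 64) / (246 − 64) = 25/182 = 0.13736.
Check on R: (130 − 149)/(11 − 149) = 0.1377 ✓

0.14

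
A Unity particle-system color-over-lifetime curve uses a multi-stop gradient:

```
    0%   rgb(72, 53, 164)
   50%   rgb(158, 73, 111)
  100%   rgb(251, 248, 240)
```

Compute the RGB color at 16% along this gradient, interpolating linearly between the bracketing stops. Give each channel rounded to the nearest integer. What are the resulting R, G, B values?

16% lies between the 0% and 50% stops, so the local fraction is t = (16 − 0)/(50 − 0) = 16/50 ≈ 0.32.
R = 72 + 0.32 × (158 − 72) = 99.52 → 100
G = 53 + 0.32 × (73 − 53) = 59.4 → 59
B = 164 + 0.32 × (111 − 164) = 147.04 → 147

(100, 59, 147)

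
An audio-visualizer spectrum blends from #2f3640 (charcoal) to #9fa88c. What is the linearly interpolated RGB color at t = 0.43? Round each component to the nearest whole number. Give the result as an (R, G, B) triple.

#2f3640 → (47, 54, 64); #9fa88c → (159, 168, 140).
R = 47 + 0.43 × (159 − 47) = 47 + 0.43 × 112 = 95.16 → 95
G = 54 + 0.43 × (168 − 54) = 54 + 0.43 × 114 = 103.02 → 103
B = 64 + 0.43 × (140 − 64) = 64 + 0.43 × 76 = 96.68 → 97

(95, 103, 97)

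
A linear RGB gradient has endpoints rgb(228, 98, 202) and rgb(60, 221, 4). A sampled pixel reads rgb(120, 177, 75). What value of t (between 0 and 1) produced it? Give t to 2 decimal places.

0.64

Invert the lerp on the B channel (largest span, 198): t = (75 − 202) / (4 − 202) = -127/-198 = 0.64141.
Check on R: (120 − 228)/(60 − 228) = 0.6429 ✓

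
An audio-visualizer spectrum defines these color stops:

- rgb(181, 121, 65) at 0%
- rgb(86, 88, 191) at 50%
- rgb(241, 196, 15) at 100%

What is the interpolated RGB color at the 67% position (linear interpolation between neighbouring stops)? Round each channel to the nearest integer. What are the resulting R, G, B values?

(139, 125, 131)

67% lies between the 50% and 100% stops, so the local fraction is t = (67 − 50)/(100 − 50) = 17/50 ≈ 0.34.
R = 86 + 0.34 × (241 − 86) = 138.7 → 139
G = 88 + 0.34 × (196 − 88) = 124.72 → 125
B = 191 + 0.34 × (15 − 191) = 131.16 → 131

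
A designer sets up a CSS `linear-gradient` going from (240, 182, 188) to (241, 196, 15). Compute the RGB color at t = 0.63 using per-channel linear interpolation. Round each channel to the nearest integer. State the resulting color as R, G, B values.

(241, 191, 79)

R = 240 + 0.63 × (241 − 240) = 240 + 0.63 × 1 = 240.63 → 241
G = 182 + 0.63 × (196 − 182) = 182 + 0.63 × 14 = 190.82 → 191
B = 188 + 0.63 × (15 − 188) = 188 + 0.63 × -173 = 79.01 → 79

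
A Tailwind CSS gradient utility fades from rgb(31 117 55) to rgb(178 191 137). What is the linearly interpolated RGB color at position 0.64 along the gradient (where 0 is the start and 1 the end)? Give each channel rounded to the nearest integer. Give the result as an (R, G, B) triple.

R = 31 + 0.64 × (178 − 31) = 31 + 0.64 × 147 = 125.08 → 125
G = 117 + 0.64 × (191 − 117) = 117 + 0.64 × 74 = 164.36 → 164
B = 55 + 0.64 × (137 − 55) = 55 + 0.64 × 82 = 107.48 → 107
So the blended color is (125, 164, 107), about #7da46b.

(125, 164, 107)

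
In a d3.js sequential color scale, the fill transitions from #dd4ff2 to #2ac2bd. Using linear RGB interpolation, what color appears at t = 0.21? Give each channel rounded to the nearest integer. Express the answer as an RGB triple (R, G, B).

(183, 103, 231)

#dd4ff2 → (221, 79, 242); #2ac2bd → (42, 194, 189).
R = 221 + 0.21 × (42 − 221) = 221 + 0.21 × -179 = 183.41 → 183
G = 79 + 0.21 × (194 − 79) = 79 + 0.21 × 115 = 103.15 → 103
B = 242 + 0.21 × (189 − 242) = 242 + 0.21 × -53 = 230.87 → 231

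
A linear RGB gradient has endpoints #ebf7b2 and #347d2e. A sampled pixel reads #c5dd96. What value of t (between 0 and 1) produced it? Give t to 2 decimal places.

Invert the lerp on the R channel (largest span, 183): t = (197 − 235) / (52 − 235) = -38/-183 = 0.20765.
Check on G: (221 − 247)/(125 − 247) = 0.2131 ✓

0.21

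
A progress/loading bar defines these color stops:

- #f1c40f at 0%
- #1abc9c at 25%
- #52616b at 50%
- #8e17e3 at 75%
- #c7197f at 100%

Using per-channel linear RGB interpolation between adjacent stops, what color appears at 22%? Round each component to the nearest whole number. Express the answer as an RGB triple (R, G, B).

22% lies between the 0% and 25% stops, so the local fraction is t = (22 − 0)/(25 − 0) = 22/25 ≈ 0.88.
#f1c40f → (241, 196, 15); #1abc9c → (26, 188, 156).
R = 241 + 0.88 × (26 − 241) = 51.8 → 52
G = 196 + 0.88 × (188 − 196) = 188.96 → 189
B = 15 + 0.88 × (156 − 15) = 139.08 → 139

(52, 189, 139)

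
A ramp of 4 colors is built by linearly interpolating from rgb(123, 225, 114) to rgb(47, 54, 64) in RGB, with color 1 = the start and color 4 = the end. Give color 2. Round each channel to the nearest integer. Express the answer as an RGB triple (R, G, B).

(98, 168, 97)

With 4 swatches and endpoints inclusive, swatch 2 sits at t = (2 − 1)/(4 − 1) = 1/3 ≈ 0.3333.
R = 123 + 0.3333 × (47 − 123) = 97.669 → 98
G = 225 + 0.3333 × (54 − 225) = 168.006 → 168
B = 114 + 0.3333 × (64 − 114) = 97.335 → 97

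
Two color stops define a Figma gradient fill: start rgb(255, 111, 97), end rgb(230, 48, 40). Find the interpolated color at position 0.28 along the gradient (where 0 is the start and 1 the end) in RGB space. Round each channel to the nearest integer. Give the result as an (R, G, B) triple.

R = 255 + 0.28 × (230 − 255) = 255 + 0.28 × -25 = 248 → 248
G = 111 + 0.28 × (48 − 111) = 111 + 0.28 × -63 = 93.36 → 93
B = 97 + 0.28 × (40 − 97) = 97 + 0.28 × -57 = 81.04 → 81

(248, 93, 81)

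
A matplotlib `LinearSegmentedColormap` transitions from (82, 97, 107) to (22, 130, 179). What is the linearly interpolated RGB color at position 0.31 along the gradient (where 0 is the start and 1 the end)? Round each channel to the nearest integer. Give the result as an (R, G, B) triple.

R = 82 + 0.31 × (22 − 82) = 82 + 0.31 × -60 = 63.4 → 63
G = 97 + 0.31 × (130 − 97) = 97 + 0.31 × 33 = 107.23 → 107
B = 107 + 0.31 × (179 − 107) = 107 + 0.31 × 72 = 129.32 → 129

(63, 107, 129)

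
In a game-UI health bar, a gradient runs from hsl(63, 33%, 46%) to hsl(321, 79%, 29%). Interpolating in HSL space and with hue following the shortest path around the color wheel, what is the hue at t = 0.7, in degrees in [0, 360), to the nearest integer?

Hue: 321 − 63 = 258°, but |258| > 180 so the shorter arc goes the other way: Δh = 258 − 360 = -102°.
H = 63 + 0.7 × (-102) = -8.4 → -8 → -8 mod 360 = 352°

352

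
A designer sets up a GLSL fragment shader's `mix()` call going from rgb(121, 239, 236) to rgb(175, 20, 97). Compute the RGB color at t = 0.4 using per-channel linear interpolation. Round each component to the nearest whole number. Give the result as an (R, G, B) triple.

(143, 151, 180)

R = 121 + 0.4 × (175 − 121) = 121 + 0.4 × 54 = 142.6 → 143
G = 239 + 0.4 × (20 − 239) = 239 + 0.4 × -219 = 151.4 → 151
B = 236 + 0.4 × (97 − 236) = 236 + 0.4 × -139 = 180.4 → 180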